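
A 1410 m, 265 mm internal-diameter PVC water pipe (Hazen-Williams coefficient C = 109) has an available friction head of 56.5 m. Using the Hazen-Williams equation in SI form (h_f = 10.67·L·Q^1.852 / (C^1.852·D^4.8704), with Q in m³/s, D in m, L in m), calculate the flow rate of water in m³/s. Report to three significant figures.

Rearranging: Q = [h_f·C^1.852·D^4.8704 / (10.67·L)]^(1/1.852)
Q = [56.5·109^1.852·0.265^4.8704 / (10.67·1410)]^0.540 = 0.1626 m³/s

Q ≈ 0.163 m³/s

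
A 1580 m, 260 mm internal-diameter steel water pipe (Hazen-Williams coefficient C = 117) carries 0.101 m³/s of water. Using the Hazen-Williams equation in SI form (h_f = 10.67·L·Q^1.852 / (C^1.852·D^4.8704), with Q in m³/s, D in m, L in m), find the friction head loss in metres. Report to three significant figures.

h_f ≈ 25.2 m

h_f = 10.67·1580·0.101^1.852 / (117^1.852·0.260^4.8704) = 25.23 m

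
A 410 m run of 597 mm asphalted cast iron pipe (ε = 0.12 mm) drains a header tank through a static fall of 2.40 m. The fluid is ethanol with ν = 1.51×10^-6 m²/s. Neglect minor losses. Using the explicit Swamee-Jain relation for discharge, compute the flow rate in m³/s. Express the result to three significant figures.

Swamee-Jain (Type II): Q = -0.965·√(gD⁵h_f/L)·ln[ε/(3.7D) + √(3.17ν²L/(gD³h_f))]
√(gD⁵h_f/L) = √(9.81·0.597⁵·2.40/410) = 0.06599
ε/(3.7D) = 5.43×10^-5; √(3.17ν²L/(gD³h_f)) = 2.43×10^-5
Q = -0.965·0.06599·ln(7.865×10^-5) = 0.6018 m³/s
Check: V = 2.15 m/s, Re = 8.50×10^5, f = 0.01493, h_f = 2.41 m ≈ 2.40 m ✓

Q ≈ 0.602 m³/s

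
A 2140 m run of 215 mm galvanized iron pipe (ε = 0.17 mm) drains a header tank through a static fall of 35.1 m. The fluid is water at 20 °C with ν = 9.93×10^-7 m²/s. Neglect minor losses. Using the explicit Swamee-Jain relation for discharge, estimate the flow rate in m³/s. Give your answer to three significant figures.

Swamee-Jain (Type II): Q = -0.965·√(gD⁵h_f/L)·ln[ε/(3.7D) + √(3.17ν²L/(gD³h_f))]
√(gD⁵h_f/L) = √(9.81·0.215⁵·35.1/2140) = 0.008598
ε/(3.7D) = 2.14×10^-4; √(3.17ν²L/(gD³h_f)) = 4.42×10^-5
Q = -0.965·0.008598·ln(2.579×10^-4) = 0.06855 m³/s
Check: V = 1.89 m/s, Re = 4.09×10^5, f = 0.01954, h_f = 35.3 m ≈ 35.1 m ✓

Q ≈ 0.0686 m³/s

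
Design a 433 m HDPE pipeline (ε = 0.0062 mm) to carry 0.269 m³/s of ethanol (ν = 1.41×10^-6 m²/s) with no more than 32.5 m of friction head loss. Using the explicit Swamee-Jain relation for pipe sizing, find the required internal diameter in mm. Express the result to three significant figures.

Swamee-Jain (Type III): D = 0.66·[ε^1.25·(LQ²/(gh_f))^4.75 + ν·Q^9.4·(L/(gh_f))^5.2]^0.04
LQ²/(gh_f) = 0.09827; L/(gh_f) = 1.358
Term 1 = ε^1.25·(…)^4.75 = 5.07×10^-12; Term 2 = ν·Q^9.4·(…)^5.2 = 3.02×10^-11
D = 0.66·(5.07×10^-12 + 3.02×10^-11)^0.04 = 0.2520 m = 252 mm
Check: V = 5.39 m/s, Re = 9.64×10^5, f = 0.01224, h_f = 31.2 m ≈ 32.5 m ✓

D ≈ 252 mm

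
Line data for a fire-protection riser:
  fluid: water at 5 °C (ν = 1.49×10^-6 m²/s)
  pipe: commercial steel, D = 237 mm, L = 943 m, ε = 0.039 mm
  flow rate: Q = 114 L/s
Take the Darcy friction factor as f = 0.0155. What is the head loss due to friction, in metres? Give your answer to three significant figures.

V = 4Q/(πD²) = 4·0.114/(π·0.237²) = 2.584 m/s
h_f = f(L/D)V²/(2g) = 0.01550·(943/0.237)·2.584²/(2·9.81) = 20.99 m

h_f ≈ 21.0 m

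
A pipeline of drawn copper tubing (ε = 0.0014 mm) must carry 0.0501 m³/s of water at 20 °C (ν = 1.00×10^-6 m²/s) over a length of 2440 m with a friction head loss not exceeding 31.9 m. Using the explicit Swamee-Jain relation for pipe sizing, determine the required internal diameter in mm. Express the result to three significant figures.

Swamee-Jain (Type III): D = 0.66·[ε^1.25·(LQ²/(gh_f))^4.75 + ν·Q^9.4·(L/(gh_f))^5.2]^0.04
LQ²/(gh_f) = 0.01957; L/(gh_f) = 7.797
Term 1 = ε^1.25·(…)^4.75 = 3.70×10^-16; Term 2 = ν·Q^9.4·(…)^5.2 = 2.61×10^-14
D = 0.66·(3.70×10^-16 + 2.61×10^-14)^0.04 = 0.1890 m = 189 mm
Check: V = 1.79 m/s, Re = 3.38×10^5, f = 0.01416, h_f = 29.7 m ≈ 31.9 m ✓

D ≈ 189 mm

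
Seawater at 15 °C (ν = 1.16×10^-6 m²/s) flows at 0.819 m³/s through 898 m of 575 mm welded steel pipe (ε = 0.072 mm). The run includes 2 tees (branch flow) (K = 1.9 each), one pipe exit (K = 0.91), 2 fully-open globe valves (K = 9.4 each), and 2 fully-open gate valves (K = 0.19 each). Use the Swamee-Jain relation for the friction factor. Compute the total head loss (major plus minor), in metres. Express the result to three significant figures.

V = 4Q/(πD²) = 3.154 m/s; V²/2g = 0.5070 m
Re = 1.56×10^6, ε/D = 1.25×10^-4 → f = 0.01347 (Swamee-Jain)
Major: h_f = f(L/D)·V²/2g = 0.01347·1562·0.5070 = 10.66 m
Minor: ΣK = 23.9; h_m = ΣK·V²/2g = 12.11 m
Total H_L = 10.66 + 12.11 = 22.78 m

H_L ≈ 22.8 m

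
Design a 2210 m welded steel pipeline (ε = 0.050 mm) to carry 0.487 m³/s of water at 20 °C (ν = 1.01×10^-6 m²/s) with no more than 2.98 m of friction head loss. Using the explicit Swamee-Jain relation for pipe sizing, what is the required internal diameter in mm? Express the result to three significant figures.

Swamee-Jain (Type III): D = 0.66·[ε^1.25·(LQ²/(gh_f))^4.75 + ν·Q^9.4·(L/(gh_f))^5.2]^0.04
LQ²/(gh_f) = 17.93; L/(gh_f) = 75.60
Term 1 = ε^1.25·(…)^4.75 = 3.79; Term 2 = ν·Q^9.4·(…)^5.2 = 6.84
D = 0.66·(3.79 + 6.84)^0.04 = 0.7254 m = 725 mm
Check: V = 1.18 m/s, Re = 8.46×10^5, f = 0.01324, h_f = 2.85 m ≈ 2.98 m ✓

D ≈ 725 mm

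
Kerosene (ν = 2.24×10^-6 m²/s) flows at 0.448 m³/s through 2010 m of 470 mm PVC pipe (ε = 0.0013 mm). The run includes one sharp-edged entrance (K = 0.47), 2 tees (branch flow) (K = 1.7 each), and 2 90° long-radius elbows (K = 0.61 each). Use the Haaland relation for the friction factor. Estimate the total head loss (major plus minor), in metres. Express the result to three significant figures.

H_L ≈ 20.5 m

V = 4Q/(πD²) = 2.582 m/s; V²/2g = 0.3398 m
Re = 5.42×10^5, ε/D = 2.77×10^-6 → f = 0.01291 (Haaland)
Major: h_f = f(L/D)·V²/2g = 0.01291·4277·0.3398 = 18.76 m
Minor: ΣK = 5.09; h_m = ΣK·V²/2g = 1.730 m
Total H_L = 18.76 + 1.730 = 20.49 m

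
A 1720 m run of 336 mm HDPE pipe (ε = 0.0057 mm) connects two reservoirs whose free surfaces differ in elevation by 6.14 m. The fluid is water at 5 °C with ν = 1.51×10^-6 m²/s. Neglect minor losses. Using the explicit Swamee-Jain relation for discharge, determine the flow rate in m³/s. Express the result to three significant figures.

Swamee-Jain (Type II): Q = -0.965·√(gD⁵h_f/L)·ln[ε/(3.7D) + √(3.17ν²L/(gD³h_f))]
√(gD⁵h_f/L) = √(9.81·0.336⁵·6.14/1720) = 0.01225
ε/(3.7D) = 4.58×10^-6; √(3.17ν²L/(gD³h_f)) = 7.38×10^-5
Q = -0.965·0.01225·ln(7.835×10^-5) = 0.1117 m³/s
Check: V = 1.26 m/s, Re = 2.80×10^5, f = 0.01475, h_f = 6.11 m ≈ 6.14 m ✓

Q ≈ 0.112 m³/s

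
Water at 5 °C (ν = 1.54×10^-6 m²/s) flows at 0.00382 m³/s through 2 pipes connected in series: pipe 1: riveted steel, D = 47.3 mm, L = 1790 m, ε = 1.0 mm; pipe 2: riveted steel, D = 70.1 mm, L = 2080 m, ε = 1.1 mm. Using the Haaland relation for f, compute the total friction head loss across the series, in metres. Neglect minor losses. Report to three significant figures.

Pipe 1: V = 2.174 m/s, Re = 6.68×10^4, ε/D = 0.0211, f = 0.05034, h_1 = f(L/D)V²/2g = 458.9 m
Pipe 2: V = 0.9898 m/s, Re = 4.51×10^4, ε/D = 0.0157, f = 0.04545, h_2 = f(L/D)V²/2g = 67.34 m
Series → Q common, losses add: H = Σh = 526.2 m

H ≈ 526 m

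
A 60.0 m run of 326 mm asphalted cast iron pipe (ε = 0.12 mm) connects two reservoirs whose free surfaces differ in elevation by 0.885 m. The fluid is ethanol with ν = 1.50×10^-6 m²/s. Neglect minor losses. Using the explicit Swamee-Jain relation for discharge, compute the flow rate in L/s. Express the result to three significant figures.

Q ≈ 198 L/s

Swamee-Jain (Type II): Q = -0.965·√(gD⁵h_f/L)·ln[ε/(3.7D) + √(3.17ν²L/(gD³h_f))]
√(gD⁵h_f/L) = √(9.81·0.326⁵·0.885/60.0) = 0.02308
ε/(3.7D) = 9.95×10^-5; √(3.17ν²L/(gD³h_f)) = 3.77×10^-5
Q = -0.965·0.02308·ln(1.372×10^-4) = 0.1981 m³/s
Check: V = 2.37 m/s, Re = 5.16×10^5, f = 0.01686, h_f = 0.891 m ≈ 0.885 m ✓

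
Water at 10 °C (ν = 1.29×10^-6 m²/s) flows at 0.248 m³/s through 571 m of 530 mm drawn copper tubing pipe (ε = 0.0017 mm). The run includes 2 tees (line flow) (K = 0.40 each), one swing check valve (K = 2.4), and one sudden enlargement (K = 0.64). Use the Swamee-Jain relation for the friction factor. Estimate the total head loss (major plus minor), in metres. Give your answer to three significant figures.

V = 4Q/(πD²) = 1.124 m/s; V²/2g = 0.06441 m
Re = 4.62×10^5, ε/D = 3.21×10^-6 → f = 0.01333 (Swamee-Jain)
Major: h_f = f(L/D)·V²/2g = 0.01333·1077·0.06441 = 0.9248 m
Minor: ΣK = 3.84; h_m = ΣK·V²/2g = 0.2473 m
Total H_L = 0.9248 + 0.2473 = 1.172 m

H_L ≈ 1.17 m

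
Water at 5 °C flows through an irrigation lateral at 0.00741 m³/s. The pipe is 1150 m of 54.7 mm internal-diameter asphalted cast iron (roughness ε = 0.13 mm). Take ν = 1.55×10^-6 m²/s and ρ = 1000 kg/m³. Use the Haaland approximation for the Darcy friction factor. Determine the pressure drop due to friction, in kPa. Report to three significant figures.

Δp ≈ 2700 kPa

V = 4Q/(πD²) = 4·0.00741/(π·0.0547²) = 3.153 m/s
Re = VD/ν = 3.153·0.0547/1.55×10^-6 = 1.11×10^5 → turbulent
ε/D = 0.13/54.7 = 0.00238
Haaland: f = 0.02581
h_f = f(L/D)V²/(2g) = 0.02581·(1150/0.0547)·3.153²/(2·9.81) = 275.0 m
Δp = ρg·h_f = 1000·9.81·275.0 = 2697 kPa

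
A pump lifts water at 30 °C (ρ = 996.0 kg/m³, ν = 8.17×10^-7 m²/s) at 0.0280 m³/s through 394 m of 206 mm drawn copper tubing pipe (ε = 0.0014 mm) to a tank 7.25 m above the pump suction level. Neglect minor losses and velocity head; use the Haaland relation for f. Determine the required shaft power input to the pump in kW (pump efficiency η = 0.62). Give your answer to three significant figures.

P_shaft ≈ 3.67 kW

V = 4Q/(πD²) = 0.8401 m/s; Re = 2.12×10^5; ε/D = 6.80×10^-6; f = 0.01537
h_f = f(L/D)V²/2g = 1.057 m
Total head H = z + h_f = 7.25 + 1.057 = 8.307 m
P_hyd = ρgQH = 996.0·9.81·0.0280·8.307 = 2.273 kW
P_shaft = P_hyd/η = 2.273/0.62 = 3.666 kW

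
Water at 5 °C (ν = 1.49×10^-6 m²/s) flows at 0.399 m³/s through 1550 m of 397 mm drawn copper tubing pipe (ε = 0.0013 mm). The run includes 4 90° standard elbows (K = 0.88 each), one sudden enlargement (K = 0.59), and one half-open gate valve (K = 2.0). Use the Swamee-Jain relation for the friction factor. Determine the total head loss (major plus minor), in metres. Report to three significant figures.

V = 4Q/(πD²) = 3.223 m/s; V²/2g = 0.5295 m
Re = 8.59×10^5, ε/D = 3.27×10^-6 → f = 0.01199 (Swamee-Jain)
Major: h_f = f(L/D)·V²/2g = 0.01199·3904·0.5295 = 24.78 m
Minor: ΣK = 6.11; h_m = ΣK·V²/2g = 3.236 m
Total H_L = 24.78 + 3.236 = 28.01 m

H_L ≈ 28.0 m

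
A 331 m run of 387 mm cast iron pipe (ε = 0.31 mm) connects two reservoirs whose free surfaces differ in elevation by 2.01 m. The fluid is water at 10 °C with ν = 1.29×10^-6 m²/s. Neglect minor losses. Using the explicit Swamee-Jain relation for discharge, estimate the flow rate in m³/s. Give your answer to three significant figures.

Swamee-Jain (Type II): Q = -0.965·√(gD⁵h_f/L)·ln[ε/(3.7D) + √(3.17ν²L/(gD³h_f))]
√(gD⁵h_f/L) = √(9.81·0.387⁵·2.01/331) = 0.02274
ε/(3.7D) = 2.16×10^-4; √(3.17ν²L/(gD³h_f)) = 3.91×10^-5
Q = -0.965·0.02274·ln(2.556×10^-4) = 0.1815 m³/s
Check: V = 1.54 m/s, Re = 4.63×10^5, f = 0.01949, h_f = 2.02 m ≈ 2.01 m ✓

Q ≈ 0.182 m³/s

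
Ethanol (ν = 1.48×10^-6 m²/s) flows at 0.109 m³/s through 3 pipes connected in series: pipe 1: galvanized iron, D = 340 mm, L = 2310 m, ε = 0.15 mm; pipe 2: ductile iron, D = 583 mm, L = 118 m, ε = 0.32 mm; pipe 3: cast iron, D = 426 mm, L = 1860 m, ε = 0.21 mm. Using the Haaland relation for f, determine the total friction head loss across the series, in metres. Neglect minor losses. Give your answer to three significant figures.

Pipe 1: V = 1.201 m/s, Re = 2.76×10^5, ε/D = 4.41×10^-4, f = 0.01783, h_1 = f(L/D)V²/2g = 8.901 m
Pipe 2: V = 0.4083 m/s, Re = 1.61×10^5, ε/D = 5.49×10^-4, f = 0.01925, h_2 = f(L/D)V²/2g = 0.03312 m
Pipe 3: V = 0.7647 m/s, Re = 2.20×10^5, ε/D = 4.93×10^-4, f = 0.01845, h_3 = f(L/D)V²/2g = 2.401 m
Series → Q common, losses add: H = Σh = 11.34 m

H ≈ 11.3 m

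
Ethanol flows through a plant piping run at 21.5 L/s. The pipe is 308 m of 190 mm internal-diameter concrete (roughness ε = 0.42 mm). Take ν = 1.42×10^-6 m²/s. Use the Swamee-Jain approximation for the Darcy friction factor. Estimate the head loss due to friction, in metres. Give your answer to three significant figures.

h_f ≈ 1.23 m

V = 4Q/(πD²) = 4·0.0215/(π·0.190²) = 0.7583 m/s
Re = VD/ν = 0.7583·0.190/1.42×10^-6 = 1.01×10^5 → turbulent
ε/D = 0.42/190 = 0.00221
Swamee-Jain: f = 0.02585
h_f = f(L/D)V²/(2g) = 0.02585·(308/0.190)·0.7583²/(2·9.81) = 1.228 m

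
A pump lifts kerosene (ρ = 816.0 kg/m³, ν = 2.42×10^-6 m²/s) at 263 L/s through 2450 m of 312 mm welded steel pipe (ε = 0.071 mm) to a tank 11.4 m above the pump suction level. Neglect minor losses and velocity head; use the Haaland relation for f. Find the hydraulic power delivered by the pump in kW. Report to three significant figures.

P_hyd ≈ 180 kW

V = 4Q/(πD²) = 3.440 m/s; Re = 4.44×10^5; ε/D = 2.28×10^-4; f = 0.01569
h_f = f(L/D)V²/2g = 74.32 m
Total head H = z + h_f = 11.4 + 74.32 = 85.72 m
P_hyd = ρgQH = 816.0·9.81·0.263·85.72 = 180.5 kW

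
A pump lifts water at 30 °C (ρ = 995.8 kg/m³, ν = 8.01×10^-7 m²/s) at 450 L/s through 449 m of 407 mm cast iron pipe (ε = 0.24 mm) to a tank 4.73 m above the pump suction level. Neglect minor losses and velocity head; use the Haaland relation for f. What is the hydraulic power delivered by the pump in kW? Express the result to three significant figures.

P_hyd ≈ 72.8 kW

V = 4Q/(πD²) = 3.459 m/s; Re = 1.76×10^6; ε/D = 5.90×10^-4; f = 0.01760
h_f = f(L/D)V²/2g = 11.84 m
Total head H = z + h_f = 4.73 + 11.84 = 16.57 m
P_hyd = ρgQH = 995.8·9.81·0.450·16.57 = 72.83 kW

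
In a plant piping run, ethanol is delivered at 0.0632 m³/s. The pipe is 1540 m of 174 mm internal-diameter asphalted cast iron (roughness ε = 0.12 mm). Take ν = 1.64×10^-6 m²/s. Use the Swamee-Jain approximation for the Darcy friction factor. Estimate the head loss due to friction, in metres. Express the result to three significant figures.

h_f ≈ 61.9 m

V = 4Q/(πD²) = 4·0.0632/(π·0.174²) = 2.658 m/s
Re = VD/ν = 2.658·0.174/1.64×10^-6 = 2.82×10^5 → turbulent
ε/D = 0.12/174 = 6.90×10^-4
Swamee-Jain: f = 0.01941
h_f = f(L/D)V²/(2g) = 0.01941·(1540/0.174)·2.658²/(2·9.81) = 61.86 m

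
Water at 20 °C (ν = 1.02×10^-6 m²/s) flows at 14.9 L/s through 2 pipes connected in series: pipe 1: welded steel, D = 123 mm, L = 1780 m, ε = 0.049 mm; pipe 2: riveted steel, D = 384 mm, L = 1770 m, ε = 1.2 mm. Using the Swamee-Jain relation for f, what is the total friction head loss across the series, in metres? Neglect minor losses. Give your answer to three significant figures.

Pipe 1: V = 1.254 m/s, Re = 1.51×10^5, ε/D = 3.98×10^-4, f = 0.01894, h_1 = f(L/D)V²/2g = 21.97 m
Pipe 2: V = 0.1287 m/s, Re = 4.84×10^4, ε/D = 0.00312, f = 0.02925, h_2 = f(L/D)V²/2g = 0.1138 m
Series → Q common, losses add: H = Σh = 22.08 m

H ≈ 22.1 m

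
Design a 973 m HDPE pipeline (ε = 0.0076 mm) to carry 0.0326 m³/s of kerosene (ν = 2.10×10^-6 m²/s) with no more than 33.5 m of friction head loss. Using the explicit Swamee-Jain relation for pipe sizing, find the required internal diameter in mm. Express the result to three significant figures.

Swamee-Jain (Type III): D = 0.66·[ε^1.25·(LQ²/(gh_f))^4.75 + ν·Q^9.4·(L/(gh_f))^5.2]^0.04
LQ²/(gh_f) = 0.003147; L/(gh_f) = 2.961
Term 1 = ε^1.25·(…)^4.75 = 5.20×10^-19; Term 2 = ν·Q^9.4·(…)^5.2 = 6.28×10^-18
D = 0.66·(5.20×10^-19 + 6.28×10^-18)^0.04 = 0.1358 m = 136 mm
Check: V = 2.25 m/s, Re = 1.46×10^5, f = 0.01696, h_f = 31.4 m ≈ 33.5 m ✓

D ≈ 136 mm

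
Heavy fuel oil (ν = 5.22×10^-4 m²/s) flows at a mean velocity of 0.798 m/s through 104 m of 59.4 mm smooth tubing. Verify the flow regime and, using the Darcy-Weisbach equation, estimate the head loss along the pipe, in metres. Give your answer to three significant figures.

Re = VD/ν = 0.798·0.05940/5.22×10^-4 = 90.8 → laminar (Re < 2300)
f = 64/Re = 0.7048
h_f = f(L/D)V²/(2g) = 0.7048·(104/0.05940)·0.798²/(2·9.81) = 40.05 m

h_f ≈ 40.1 m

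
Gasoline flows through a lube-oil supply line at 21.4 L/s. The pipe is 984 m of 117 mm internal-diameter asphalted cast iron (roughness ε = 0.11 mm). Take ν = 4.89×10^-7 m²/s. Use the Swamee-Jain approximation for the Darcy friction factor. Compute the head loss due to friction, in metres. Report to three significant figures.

V = 4Q/(πD²) = 4·0.0214/(π·0.117²) = 1.990 m/s
Re = VD/ν = 1.990·0.117/4.89×10^-7 = 4.76×10^5 → turbulent
ε/D = 0.11/117 = 9.40×10^-4
Swamee-Jain: f = 0.02012
h_f = f(L/D)V²/(2g) = 0.02012·(984/0.117)·1.990²/(2·9.81) = 34.17 m

h_f ≈ 34.2 m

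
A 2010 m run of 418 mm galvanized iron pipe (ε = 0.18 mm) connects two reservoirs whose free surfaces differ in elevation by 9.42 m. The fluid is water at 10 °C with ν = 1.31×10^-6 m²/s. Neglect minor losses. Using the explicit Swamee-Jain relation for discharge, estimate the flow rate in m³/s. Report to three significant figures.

Q ≈ 0.205 m³/s

Swamee-Jain (Type II): Q = -0.965·√(gD⁵h_f/L)·ln[ε/(3.7D) + √(3.17ν²L/(gD³h_f))]
√(gD⁵h_f/L) = √(9.81·0.418⁵·9.42/2010) = 0.02422
ε/(3.7D) = 1.16×10^-4; √(3.17ν²L/(gD³h_f)) = 4.03×10^-5
Q = -0.965·0.02422·ln(1.566×10^-4) = 0.2048 m³/s
Check: V = 1.49 m/s, Re = 4.76×10^5, f = 0.01737, h_f = 9.48 m ≈ 9.42 m ✓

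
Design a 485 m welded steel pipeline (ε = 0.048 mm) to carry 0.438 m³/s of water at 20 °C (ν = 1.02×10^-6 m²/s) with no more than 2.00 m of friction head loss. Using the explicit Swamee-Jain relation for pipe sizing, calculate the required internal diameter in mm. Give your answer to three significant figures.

Swamee-Jain (Type III): D = 0.66·[ε^1.25·(LQ²/(gh_f))^4.75 + ν·Q^9.4·(L/(gh_f))^5.2]^0.04
LQ²/(gh_f) = 4.742; L/(gh_f) = 24.72
Term 1 = ε^1.25·(…)^4.75 = 0.00649; Term 2 = ν·Q^9.4·(…)^5.2 = 0.00763
D = 0.66·(0.00649 + 0.00763)^0.04 = 0.5566 m = 557 mm
Check: V = 1.80 m/s, Re = 9.82×10^5, f = 0.01332, h_f = 1.92 m ≈ 2.00 m ✓

D ≈ 557 mm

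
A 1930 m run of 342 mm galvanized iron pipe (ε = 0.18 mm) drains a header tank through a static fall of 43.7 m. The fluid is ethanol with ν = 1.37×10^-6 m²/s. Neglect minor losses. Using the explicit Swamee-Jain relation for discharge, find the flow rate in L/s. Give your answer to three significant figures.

Q ≈ 270 L/s

Swamee-Jain (Type II): Q = -0.965·√(gD⁵h_f/L)·ln[ε/(3.7D) + √(3.17ν²L/(gD³h_f))]
√(gD⁵h_f/L) = √(9.81·0.342⁵·43.7/1930) = 0.03224
ε/(3.7D) = 1.42×10^-4; √(3.17ν²L/(gD³h_f)) = 2.59×10^-5
Q = -0.965·0.03224·ln(1.681×10^-4) = 0.2704 m³/s
Check: V = 2.94 m/s, Re = 7.35×10^5, f = 0.01765, h_f = 44.0 m ≈ 43.7 m ✓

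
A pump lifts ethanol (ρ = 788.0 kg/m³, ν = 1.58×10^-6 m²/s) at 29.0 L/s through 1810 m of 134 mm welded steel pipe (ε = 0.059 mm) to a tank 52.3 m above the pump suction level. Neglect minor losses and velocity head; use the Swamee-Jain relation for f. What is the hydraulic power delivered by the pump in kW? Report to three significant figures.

P_hyd ≈ 24.0 kW

V = 4Q/(πD²) = 2.056 m/s; Re = 1.74×10^5; ε/D = 4.40×10^-4; f = 0.01887
h_f = f(L/D)V²/2g = 54.93 m
Total head H = z + h_f = 52.3 + 54.93 = 107.2 m
P_hyd = ρgQH = 788.0·9.81·0.0290·107.2 = 24.04 kW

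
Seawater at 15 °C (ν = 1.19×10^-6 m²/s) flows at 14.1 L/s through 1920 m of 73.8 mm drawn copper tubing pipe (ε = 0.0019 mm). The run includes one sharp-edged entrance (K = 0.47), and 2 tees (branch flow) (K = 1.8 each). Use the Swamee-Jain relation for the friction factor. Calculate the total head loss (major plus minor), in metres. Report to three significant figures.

V = 4Q/(πD²) = 3.296 m/s; V²/2g = 0.5538 m
Re = 2.04×10^5, ε/D = 2.57×10^-5 → f = 0.01570 (Swamee-Jain)
Major: h_f = f(L/D)·V²/2g = 0.01570·26016·0.5538 = 226.2 m
Minor: ΣK = 4.07; h_m = ΣK·V²/2g = 2.254 m
Total H_L = 226.2 + 2.254 = 228.5 m

H_L ≈ 228 m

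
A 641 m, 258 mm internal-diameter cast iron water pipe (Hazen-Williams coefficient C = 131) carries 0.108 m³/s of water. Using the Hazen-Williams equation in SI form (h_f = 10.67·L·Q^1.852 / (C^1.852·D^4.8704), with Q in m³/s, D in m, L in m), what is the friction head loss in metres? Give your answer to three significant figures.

h_f ≈ 9.76 m

h_f = 10.67·641·0.108^1.852 / (131^1.852·0.258^4.8704) = 9.759 m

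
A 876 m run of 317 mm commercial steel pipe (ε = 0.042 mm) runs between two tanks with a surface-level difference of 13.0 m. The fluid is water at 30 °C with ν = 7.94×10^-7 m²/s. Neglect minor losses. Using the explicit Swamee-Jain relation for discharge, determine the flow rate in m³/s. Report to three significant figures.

Swamee-Jain (Type II): Q = -0.965·√(gD⁵h_f/L)·ln[ε/(3.7D) + √(3.17ν²L/(gD³h_f))]
√(gD⁵h_f/L) = √(9.81·0.317⁵·13.0/876) = 0.02159
ε/(3.7D) = 3.58×10^-5; √(3.17ν²L/(gD³h_f)) = 2.08×10^-5
Q = -0.965·0.02159·ln(5.657×10^-5) = 0.2037 m³/s
Check: V = 2.58 m/s, Re = 1.03×10^6, f = 0.01393, h_f = 13.1 m ≈ 13.0 m ✓

Q ≈ 0.204 m³/s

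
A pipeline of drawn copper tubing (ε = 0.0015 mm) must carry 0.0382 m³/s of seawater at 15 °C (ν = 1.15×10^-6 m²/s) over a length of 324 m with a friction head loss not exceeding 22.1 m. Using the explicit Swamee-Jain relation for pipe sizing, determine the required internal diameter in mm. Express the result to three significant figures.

Swamee-Jain (Type III): D = 0.66·[ε^1.25·(LQ²/(gh_f))^4.75 + ν·Q^9.4·(L/(gh_f))^5.2]^0.04
LQ²/(gh_f) = 0.002181; L/(gh_f) = 1.494
Term 1 = ε^1.25·(…)^4.75 = 1.20×10^-20; Term 2 = ν·Q^9.4·(…)^5.2 = 4.36×10^-19
D = 0.66·(1.20×10^-20 + 4.36×10^-19)^0.04 = 0.1218 m = 122 mm
Check: V = 3.28 m/s, Re = 3.47×10^5, f = 0.01415, h_f = 20.6 m ≈ 22.1 m ✓

D ≈ 122 mm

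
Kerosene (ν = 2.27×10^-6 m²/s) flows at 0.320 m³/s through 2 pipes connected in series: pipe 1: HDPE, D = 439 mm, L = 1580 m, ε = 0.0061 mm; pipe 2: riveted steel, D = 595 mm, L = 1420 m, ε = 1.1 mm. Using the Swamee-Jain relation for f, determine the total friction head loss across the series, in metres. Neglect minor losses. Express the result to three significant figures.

Pipe 1: V = 2.114 m/s, Re = 4.09×10^5, ε/D = 1.39×10^-5, f = 0.01377, h_1 = f(L/D)V²/2g = 11.29 m
Pipe 2: V = 1.151 m/s, Re = 3.02×10^5, ε/D = 0.00185, f = 0.02372, h_2 = f(L/D)V²/2g = 3.821 m
Series → Q common, losses add: H = Σh = 15.11 m

H ≈ 15.1 m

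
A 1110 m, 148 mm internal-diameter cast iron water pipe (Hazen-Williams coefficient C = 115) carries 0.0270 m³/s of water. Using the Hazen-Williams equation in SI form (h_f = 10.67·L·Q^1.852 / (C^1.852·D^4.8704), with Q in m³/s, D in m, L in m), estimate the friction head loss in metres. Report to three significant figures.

h_f ≈ 24.7 m

h_f = 10.67·1110·0.0270^1.852 / (115^1.852·0.148^4.8704) = 24.72 m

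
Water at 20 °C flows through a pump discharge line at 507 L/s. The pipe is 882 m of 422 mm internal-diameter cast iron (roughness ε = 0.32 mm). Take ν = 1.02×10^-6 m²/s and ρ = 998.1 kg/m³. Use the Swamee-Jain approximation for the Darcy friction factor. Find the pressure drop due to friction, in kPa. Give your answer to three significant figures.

V = 4Q/(πD²) = 4·0.507/(π·0.422²) = 3.625 m/s
Re = VD/ν = 3.625·0.422/1.02×10^-6 = 1.50×10^6 → turbulent
ε/D = 0.32/422 = 7.58×10^-4
Swamee-Jain: f = 0.01870
h_f = f(L/D)V²/(2g) = 0.01870·(882/0.422)·3.625²/(2·9.81) = 26.18 m
Δp = ρg·h_f = 998.1·9.81·26.18 = 256.3 kPa

Δp ≈ 256 kPa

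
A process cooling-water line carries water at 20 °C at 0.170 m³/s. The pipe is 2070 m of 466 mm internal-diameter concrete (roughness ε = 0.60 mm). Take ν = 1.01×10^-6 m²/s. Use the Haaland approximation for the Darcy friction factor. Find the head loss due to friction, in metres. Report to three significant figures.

V = 4Q/(πD²) = 4·0.170/(π·0.466²) = 0.9968 m/s
Re = VD/ν = 0.9968·0.466/1.01×10^-6 = 4.60×10^5 → turbulent
ε/D = 0.60/466 = 0.00129
Haaland: f = 0.02142
h_f = f(L/D)V²/(2g) = 0.02142·(2070/0.466)·0.9968²/(2·9.81) = 4.818 m

h_f ≈ 4.82 m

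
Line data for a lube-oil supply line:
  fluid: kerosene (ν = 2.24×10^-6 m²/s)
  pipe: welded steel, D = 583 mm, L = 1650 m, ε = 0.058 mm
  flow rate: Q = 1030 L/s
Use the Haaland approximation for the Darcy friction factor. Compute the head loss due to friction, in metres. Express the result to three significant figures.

h_f ≈ 28.6 m

V = 4Q/(πD²) = 4·1.03/(π·0.583²) = 3.858 m/s
Re = VD/ν = 3.858·0.583/2.24×10^-6 = 1.00×10^6 → turbulent
ε/D = 0.058/583 = 9.95×10^-5
Haaland: f = 0.01331
h_f = f(L/D)V²/(2g) = 0.01331·(1650/0.583)·3.858²/(2·9.81) = 28.59 m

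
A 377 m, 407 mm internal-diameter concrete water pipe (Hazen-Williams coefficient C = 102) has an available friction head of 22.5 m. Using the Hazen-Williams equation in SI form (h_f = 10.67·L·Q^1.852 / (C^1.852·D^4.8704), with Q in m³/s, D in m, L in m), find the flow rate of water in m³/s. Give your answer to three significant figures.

Rearranging: Q = [h_f·C^1.852·D^4.8704 / (10.67·L)]^(1/1.852)
Q = [22.5·102^1.852·0.407^4.8704 / (10.67·377)]^0.540 = 0.5831 m³/s

Q ≈ 0.583 m³/s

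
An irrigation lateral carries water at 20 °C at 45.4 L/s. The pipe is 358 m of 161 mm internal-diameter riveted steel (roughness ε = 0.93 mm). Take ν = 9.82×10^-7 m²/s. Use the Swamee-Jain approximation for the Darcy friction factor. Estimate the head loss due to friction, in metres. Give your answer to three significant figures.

V = 4Q/(πD²) = 4·0.0454/(π·0.161²) = 2.230 m/s
Re = VD/ν = 2.230·0.161/9.82×10^-7 = 3.66×10^5 → turbulent
ε/D = 0.93/161 = 0.00578
Swamee-Jain: f = 0.03209
h_f = f(L/D)V²/(2g) = 0.03209·(358/0.161)·2.230²/(2·9.81) = 18.09 m

h_f ≈ 18.1 m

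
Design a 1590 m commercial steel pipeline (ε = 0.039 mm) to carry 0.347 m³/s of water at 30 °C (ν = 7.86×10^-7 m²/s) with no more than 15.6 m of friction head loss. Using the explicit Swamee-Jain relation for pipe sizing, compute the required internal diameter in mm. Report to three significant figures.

D ≈ 425 mm

Swamee-Jain (Type III): D = 0.66·[ε^1.25·(LQ²/(gh_f))^4.75 + ν·Q^9.4·(L/(gh_f))^5.2]^0.04
LQ²/(gh_f) = 1.251; L/(gh_f) = 10.39
Term 1 = ε^1.25·(…)^4.75 = 8.93×10^-6; Term 2 = ν·Q^9.4·(…)^5.2 = 7.26×10^-6
D = 0.66·(8.93×10^-6 + 7.26×10^-6)^0.04 = 0.4245 m = 425 mm
Check: V = 2.45 m/s, Re = 1.32×10^6, f = 0.01309, h_f = 15.0 m ≈ 15.6 m ✓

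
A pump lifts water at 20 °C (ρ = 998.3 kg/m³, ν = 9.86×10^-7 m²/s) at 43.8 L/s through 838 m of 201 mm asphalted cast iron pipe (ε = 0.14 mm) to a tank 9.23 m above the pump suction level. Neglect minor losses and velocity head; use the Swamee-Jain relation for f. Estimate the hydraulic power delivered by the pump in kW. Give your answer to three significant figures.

V = 4Q/(πD²) = 1.380 m/s; Re = 2.81×10^5; ε/D = 6.97×10^-4; f = 0.01945
h_f = f(L/D)V²/2g = 7.874 m
Total head H = z + h_f = 9.23 + 7.874 = 17.10 m
P_hyd = ρgQH = 998.3·9.81·0.0438·17.10 = 7.337 kW

P_hyd ≈ 7.34 kW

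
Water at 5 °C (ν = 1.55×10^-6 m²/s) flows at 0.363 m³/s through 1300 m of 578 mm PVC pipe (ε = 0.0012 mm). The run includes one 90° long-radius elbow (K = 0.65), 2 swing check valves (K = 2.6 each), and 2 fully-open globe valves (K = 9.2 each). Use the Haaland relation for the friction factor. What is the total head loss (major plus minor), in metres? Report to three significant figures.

H_L ≈ 5.22 m

V = 4Q/(πD²) = 1.383 m/s; V²/2g = 0.09755 m
Re = 5.16×10^5, ε/D = 2.08×10^-6 → f = 0.01301 (Haaland)
Major: h_f = f(L/D)·V²/2g = 0.01301·2249·0.09755 = 2.855 m
Minor: ΣK = 24.2; h_m = ΣK·V²/2g = 2.366 m
Total H_L = 2.855 + 2.366 = 5.221 m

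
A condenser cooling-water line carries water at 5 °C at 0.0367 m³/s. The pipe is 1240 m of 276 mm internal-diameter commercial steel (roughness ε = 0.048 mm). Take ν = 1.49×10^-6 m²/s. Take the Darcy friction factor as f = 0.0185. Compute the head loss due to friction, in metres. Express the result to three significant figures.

h_f ≈ 1.59 m

V = 4Q/(πD²) = 4·0.0367/(π·0.276²) = 0.6134 m/s
h_f = f(L/D)V²/(2g) = 0.01850·(1240/0.276)·0.6134²/(2·9.81) = 1.594 m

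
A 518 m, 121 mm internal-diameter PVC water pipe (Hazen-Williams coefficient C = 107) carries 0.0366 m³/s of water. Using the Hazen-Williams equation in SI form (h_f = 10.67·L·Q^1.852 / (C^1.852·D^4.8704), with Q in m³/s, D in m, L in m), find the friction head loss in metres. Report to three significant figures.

h_f ≈ 61.8 m

h_f = 10.67·518·0.0366^1.852 / (107^1.852·0.121^4.8704) = 61.78 m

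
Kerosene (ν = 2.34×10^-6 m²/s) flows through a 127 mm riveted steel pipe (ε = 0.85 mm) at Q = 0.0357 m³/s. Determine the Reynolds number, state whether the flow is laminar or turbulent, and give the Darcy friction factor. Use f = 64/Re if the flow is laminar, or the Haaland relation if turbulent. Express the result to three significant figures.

V = 4Q/(πD²) = 2.818 m/s
Re = VD/ν = 2.818·0.127/2.34×10^-6 = 1.53×10^5
Re > 4000 → turbulent; ε/D = 0.00669
Haaland: f = 0.03377

Re ≈ 1.53×10^5; turbulent; f ≈ 0.0338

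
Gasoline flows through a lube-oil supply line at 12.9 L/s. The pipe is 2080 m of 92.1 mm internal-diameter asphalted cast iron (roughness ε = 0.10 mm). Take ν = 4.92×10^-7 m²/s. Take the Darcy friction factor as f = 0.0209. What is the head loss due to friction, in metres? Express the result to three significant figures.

V = 4Q/(πD²) = 4·0.0129/(π·0.0921²) = 1.936 m/s
h_f = f(L/D)V²/(2g) = 0.02090·(2080/0.0921)·1.936²/(2·9.81) = 90.20 m

h_f ≈ 90.2 m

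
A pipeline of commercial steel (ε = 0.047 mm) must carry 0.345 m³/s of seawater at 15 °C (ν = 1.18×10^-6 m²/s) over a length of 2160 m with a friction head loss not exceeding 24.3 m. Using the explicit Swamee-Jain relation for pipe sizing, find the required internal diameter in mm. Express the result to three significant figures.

D ≈ 417 mm

Swamee-Jain (Type III): D = 0.66·[ε^1.25·(LQ²/(gh_f))^4.75 + ν·Q^9.4·(L/(gh_f))^5.2]^0.04
LQ²/(gh_f) = 1.078; L/(gh_f) = 9.061
Term 1 = ε^1.25·(…)^4.75 = 5.57×10^-6; Term 2 = ν·Q^9.4·(…)^5.2 = 5.07×10^-6
D = 0.66·(5.57×10^-6 + 5.07×10^-6)^0.04 = 0.4175 m = 417 mm
Check: V = 2.52 m/s, Re = 8.92×10^5, f = 0.01382, h_f = 23.1 m ≈ 24.3 m ✓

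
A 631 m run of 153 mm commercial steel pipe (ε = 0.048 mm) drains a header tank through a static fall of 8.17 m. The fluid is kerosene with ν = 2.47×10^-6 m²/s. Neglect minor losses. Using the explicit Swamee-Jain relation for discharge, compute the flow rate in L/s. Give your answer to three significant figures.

Swamee-Jain (Type II): Q = -0.965·√(gD⁵h_f/L)·ln[ε/(3.7D) + √(3.17ν²L/(gD³h_f))]
√(gD⁵h_f/L) = √(9.81·0.153⁵·8.17/631) = 0.003263
ε/(3.7D) = 8.48×10^-5; √(3.17ν²L/(gD³h_f)) = 2.06×10^-4
Q = -0.965·0.003263·ln(2.910×10^-4) = 0.02564 m³/s
Check: V = 1.39 m/s, Re = 8.64×10^4, f = 0.02001, h_f = 8.18 m ≈ 8.17 m ✓

Q ≈ 25.6 L/s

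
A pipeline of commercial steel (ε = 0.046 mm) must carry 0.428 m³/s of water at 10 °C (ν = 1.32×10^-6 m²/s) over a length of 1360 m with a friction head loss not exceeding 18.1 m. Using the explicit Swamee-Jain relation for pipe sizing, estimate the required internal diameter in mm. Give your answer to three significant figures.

Swamee-Jain (Type III): D = 0.66·[ε^1.25·(LQ²/(gh_f))^4.75 + ν·Q^9.4·(L/(gh_f))^5.2]^0.04
LQ²/(gh_f) = 1.403; L/(gh_f) = 7.659
Term 1 = ε^1.25·(…)^4.75 = 1.89×10^-5; Term 2 = ν·Q^9.4·(…)^5.2 = 1.79×10^-5
D = 0.66·(1.89×10^-5 + 1.79×10^-5)^0.04 = 0.4387 m = 439 mm
Check: V = 2.83 m/s, Re = 9.41×10^5, f = 0.01365, h_f = 17.3 m ≈ 18.1 m ✓

D ≈ 439 mm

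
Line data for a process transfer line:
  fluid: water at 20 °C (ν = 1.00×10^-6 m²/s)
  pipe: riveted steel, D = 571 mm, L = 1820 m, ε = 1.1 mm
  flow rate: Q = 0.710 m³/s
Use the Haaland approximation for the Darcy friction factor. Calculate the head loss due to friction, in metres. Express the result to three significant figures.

V = 4Q/(πD²) = 4·0.710/(π·0.571²) = 2.773 m/s
Re = VD/ν = 2.773·0.571/1.00×10^-6 = 1.58×10^6 → turbulent
ε/D = 1.1/571 = 0.00193
Haaland: f = 0.02334
h_f = f(L/D)V²/(2g) = 0.02334·(1820/0.571)·2.773²/(2·9.81) = 29.15 m

h_f ≈ 29.2 m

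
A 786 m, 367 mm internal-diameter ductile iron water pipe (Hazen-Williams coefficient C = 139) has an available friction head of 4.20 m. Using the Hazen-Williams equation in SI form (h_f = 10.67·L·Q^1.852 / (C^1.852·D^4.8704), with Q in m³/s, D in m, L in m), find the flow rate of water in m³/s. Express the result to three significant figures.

Q ≈ 0.164 m³/s

Rearranging: Q = [h_f·C^1.852·D^4.8704 / (10.67·L)]^(1/1.852)
Q = [4.20·139^1.852·0.367^4.8704 / (10.67·786)]^0.540 = 0.1645 m³/s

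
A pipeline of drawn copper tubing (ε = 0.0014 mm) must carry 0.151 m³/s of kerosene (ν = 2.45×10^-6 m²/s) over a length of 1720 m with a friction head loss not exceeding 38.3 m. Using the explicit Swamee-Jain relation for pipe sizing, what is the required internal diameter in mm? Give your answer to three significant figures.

D ≈ 265 mm

Swamee-Jain (Type III): D = 0.66·[ε^1.25·(LQ²/(gh_f))^4.75 + ν·Q^9.4·(L/(gh_f))^5.2]^0.04
LQ²/(gh_f) = 0.1044; L/(gh_f) = 4.578
Term 1 = ε^1.25·(…)^4.75 = 1.05×10^-12; Term 2 = ν·Q^9.4·(…)^5.2 = 1.28×10^-10
D = 0.66·(1.05×10^-12 + 1.28×10^-10)^0.04 = 0.2654 m = 265 mm
Check: V = 2.73 m/s, Re = 2.96×10^5, f = 0.01448, h_f = 35.6 m ≈ 38.3 m ✓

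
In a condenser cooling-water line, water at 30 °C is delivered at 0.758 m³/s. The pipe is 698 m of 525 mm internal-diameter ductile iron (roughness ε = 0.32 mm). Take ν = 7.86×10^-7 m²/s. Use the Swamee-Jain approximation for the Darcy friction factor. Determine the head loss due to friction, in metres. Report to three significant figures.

V = 4Q/(πD²) = 4·0.758/(π·0.525²) = 3.502 m/s
Re = VD/ν = 3.502·0.525/7.86×10^-7 = 2.34×10^6 → turbulent
ε/D = 0.32/525 = 6.10×10^-4
Swamee-Jain: f = 0.01772
h_f = f(L/D)V²/(2g) = 0.01772·(698/0.525)·3.502²/(2·9.81) = 14.72 m

h_f ≈ 14.7 m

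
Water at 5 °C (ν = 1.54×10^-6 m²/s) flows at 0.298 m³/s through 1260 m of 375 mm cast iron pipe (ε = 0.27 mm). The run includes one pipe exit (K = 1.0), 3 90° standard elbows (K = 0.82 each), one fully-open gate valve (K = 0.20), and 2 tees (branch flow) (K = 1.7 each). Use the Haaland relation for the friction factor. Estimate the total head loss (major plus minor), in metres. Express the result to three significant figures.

H_L ≈ 25.9 m

V = 4Q/(πD²) = 2.698 m/s; V²/2g = 0.3710 m
Re = 6.57×10^5, ε/D = 7.20×10^-4 → f = 0.01870 (Haaland)
Major: h_f = f(L/D)·V²/2g = 0.01870·3360·0.3710 = 23.31 m
Minor: ΣK = 7.06; h_m = ΣK·V²/2g = 2.620 m
Total H_L = 23.31 + 2.620 = 25.93 m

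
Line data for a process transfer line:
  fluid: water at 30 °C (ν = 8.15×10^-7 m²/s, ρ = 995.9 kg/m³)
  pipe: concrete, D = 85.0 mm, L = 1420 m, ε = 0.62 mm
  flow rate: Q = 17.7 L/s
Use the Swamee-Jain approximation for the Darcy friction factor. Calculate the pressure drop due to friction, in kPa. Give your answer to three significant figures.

V = 4Q/(πD²) = 4·0.0177/(π·0.0850²) = 3.119 m/s
Re = VD/ν = 3.119·0.0850/8.15×10^-7 = 3.25×10^5 → turbulent
ε/D = 0.62/85.0 = 0.00729
Swamee-Jain: f = 0.03451
h_f = f(L/D)V²/(2g) = 0.03451·(1420/0.0850)·3.119²/(2·9.81) = 285.9 m
Δp = ρg·h_f = 995.9·9.81·285.9 = 2793 kPa

Δp ≈ 2790 kPa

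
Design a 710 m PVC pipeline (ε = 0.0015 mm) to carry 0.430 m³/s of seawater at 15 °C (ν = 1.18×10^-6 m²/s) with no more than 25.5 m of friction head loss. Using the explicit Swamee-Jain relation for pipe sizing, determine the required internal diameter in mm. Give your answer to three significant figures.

Swamee-Jain (Type III): D = 0.66·[ε^1.25·(LQ²/(gh_f))^4.75 + ν·Q^9.4·(L/(gh_f))^5.2]^0.04
LQ²/(gh_f) = 0.5248; L/(gh_f) = 2.838
Term 1 = ε^1.25·(…)^4.75 = 2.45×10^-9; Term 2 = ν·Q^9.4·(…)^5.2 = 9.60×10^-8
D = 0.66·(2.45×10^-9 + 9.60×10^-8)^0.04 = 0.3462 m = 346 mm
Check: V = 4.57 m/s, Re = 1.34×10^6, f = 0.01119, h_f = 24.4 m ≈ 25.5 m ✓

D ≈ 346 mm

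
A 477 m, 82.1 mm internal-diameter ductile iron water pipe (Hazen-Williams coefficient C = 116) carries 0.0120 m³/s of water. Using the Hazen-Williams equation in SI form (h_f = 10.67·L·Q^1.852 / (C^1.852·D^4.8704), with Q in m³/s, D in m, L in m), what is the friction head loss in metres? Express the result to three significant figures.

h_f ≈ 41.1 m

h_f = 10.67·477·0.0120^1.852 / (116^1.852·0.0821^4.8704) = 41.07 m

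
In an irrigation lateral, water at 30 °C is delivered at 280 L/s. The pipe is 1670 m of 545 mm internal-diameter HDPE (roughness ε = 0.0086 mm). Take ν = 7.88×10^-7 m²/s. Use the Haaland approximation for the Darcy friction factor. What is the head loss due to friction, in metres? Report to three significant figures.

h_f ≈ 2.75 m

V = 4Q/(πD²) = 4·0.280/(π·0.545²) = 1.200 m/s
Re = VD/ν = 1.200·0.545/7.88×10^-7 = 8.30×10^5 → turbulent
ε/D = 0.0086/545 = 1.58×10^-5
Haaland: f = 0.01222
h_f = f(L/D)V²/(2g) = 0.01222·(1670/0.545)·1.200²/(2·9.81) = 2.748 m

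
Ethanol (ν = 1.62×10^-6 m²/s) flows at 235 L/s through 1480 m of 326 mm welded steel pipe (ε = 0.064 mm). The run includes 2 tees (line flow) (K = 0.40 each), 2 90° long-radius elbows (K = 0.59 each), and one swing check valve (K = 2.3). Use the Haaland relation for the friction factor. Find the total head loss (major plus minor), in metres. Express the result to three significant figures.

H_L ≈ 29.4 m

V = 4Q/(πD²) = 2.815 m/s; V²/2g = 0.4040 m
Re = 5.67×10^5, ε/D = 1.96×10^-4 → f = 0.01510 (Haaland)
Major: h_f = f(L/D)·V²/2g = 0.01510·4540·0.4040 = 27.70 m
Minor: ΣK = 4.28; h_m = ΣK·V²/2g = 1.729 m
Total H_L = 27.70 + 1.729 = 29.43 m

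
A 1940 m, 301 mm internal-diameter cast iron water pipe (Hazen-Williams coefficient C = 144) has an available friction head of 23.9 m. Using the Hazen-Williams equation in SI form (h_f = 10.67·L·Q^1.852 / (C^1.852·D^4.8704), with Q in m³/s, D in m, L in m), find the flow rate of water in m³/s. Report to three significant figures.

Q ≈ 0.159 m³/s

Rearranging: Q = [h_f·C^1.852·D^4.8704 / (10.67·L)]^(1/1.852)
Q = [23.9·144^1.852·0.301^4.8704 / (10.67·1940)]^0.540 = 0.1588 m³/s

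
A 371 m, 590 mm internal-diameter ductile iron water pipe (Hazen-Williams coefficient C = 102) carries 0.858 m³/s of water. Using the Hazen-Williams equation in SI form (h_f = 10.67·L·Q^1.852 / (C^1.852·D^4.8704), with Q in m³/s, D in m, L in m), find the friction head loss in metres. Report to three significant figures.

h_f ≈ 7.42 m

h_f = 10.67·371·0.858^1.852 / (102^1.852·0.590^4.8704) = 7.421 m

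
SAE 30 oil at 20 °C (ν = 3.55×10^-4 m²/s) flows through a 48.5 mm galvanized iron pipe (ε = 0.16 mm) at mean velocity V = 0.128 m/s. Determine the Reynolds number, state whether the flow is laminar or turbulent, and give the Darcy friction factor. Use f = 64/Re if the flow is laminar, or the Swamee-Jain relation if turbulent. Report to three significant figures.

Re ≈ 17.5; laminar; f = 64/Re ≈ 3.66

Re = VD/ν = 0.1280·0.0485/3.55×10^-4 = 17.5
Re < 2300 → laminar → f = 64/Re = 3.660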